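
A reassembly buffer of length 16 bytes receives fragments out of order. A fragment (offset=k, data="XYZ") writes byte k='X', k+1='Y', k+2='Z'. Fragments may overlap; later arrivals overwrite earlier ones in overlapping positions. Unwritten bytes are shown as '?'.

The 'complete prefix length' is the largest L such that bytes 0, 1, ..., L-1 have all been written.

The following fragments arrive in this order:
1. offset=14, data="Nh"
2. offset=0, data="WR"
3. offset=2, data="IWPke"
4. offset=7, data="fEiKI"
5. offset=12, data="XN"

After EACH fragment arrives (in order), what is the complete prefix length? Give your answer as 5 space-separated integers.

Answer: 0 2 7 12 16

Derivation:
Fragment 1: offset=14 data="Nh" -> buffer=??????????????Nh -> prefix_len=0
Fragment 2: offset=0 data="WR" -> buffer=WR????????????Nh -> prefix_len=2
Fragment 3: offset=2 data="IWPke" -> buffer=WRIWPke???????Nh -> prefix_len=7
Fragment 4: offset=7 data="fEiKI" -> buffer=WRIWPkefEiKI??Nh -> prefix_len=12
Fragment 5: offset=12 data="XN" -> buffer=WRIWPkefEiKIXNNh -> prefix_len=16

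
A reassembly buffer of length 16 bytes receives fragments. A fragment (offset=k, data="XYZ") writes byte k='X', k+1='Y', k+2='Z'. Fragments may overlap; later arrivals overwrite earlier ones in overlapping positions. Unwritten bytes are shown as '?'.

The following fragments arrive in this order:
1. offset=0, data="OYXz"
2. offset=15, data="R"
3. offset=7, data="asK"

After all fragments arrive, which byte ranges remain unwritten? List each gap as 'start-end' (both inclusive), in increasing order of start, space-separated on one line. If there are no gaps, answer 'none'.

Answer: 4-6 10-14

Derivation:
Fragment 1: offset=0 len=4
Fragment 2: offset=15 len=1
Fragment 3: offset=7 len=3
Gaps: 4-6 10-14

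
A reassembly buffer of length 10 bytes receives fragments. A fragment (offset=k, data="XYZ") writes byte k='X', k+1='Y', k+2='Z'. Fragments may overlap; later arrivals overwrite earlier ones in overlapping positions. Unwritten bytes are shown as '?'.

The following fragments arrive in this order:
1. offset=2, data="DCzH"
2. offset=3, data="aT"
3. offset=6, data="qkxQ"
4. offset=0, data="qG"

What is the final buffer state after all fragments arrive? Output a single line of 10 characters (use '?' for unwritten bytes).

Fragment 1: offset=2 data="DCzH" -> buffer=??DCzH????
Fragment 2: offset=3 data="aT" -> buffer=??DaTH????
Fragment 3: offset=6 data="qkxQ" -> buffer=??DaTHqkxQ
Fragment 4: offset=0 data="qG" -> buffer=qGDaTHqkxQ

Answer: qGDaTHqkxQ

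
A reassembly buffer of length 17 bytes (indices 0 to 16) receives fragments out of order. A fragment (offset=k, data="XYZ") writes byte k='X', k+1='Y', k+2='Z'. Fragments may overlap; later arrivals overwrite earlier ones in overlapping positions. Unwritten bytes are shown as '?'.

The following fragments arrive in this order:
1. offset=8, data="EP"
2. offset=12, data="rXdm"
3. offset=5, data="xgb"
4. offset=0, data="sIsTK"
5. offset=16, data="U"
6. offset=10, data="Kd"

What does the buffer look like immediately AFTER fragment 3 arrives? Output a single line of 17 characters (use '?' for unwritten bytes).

Answer: ?????xgbEP??rXdm?

Derivation:
Fragment 1: offset=8 data="EP" -> buffer=????????EP???????
Fragment 2: offset=12 data="rXdm" -> buffer=????????EP??rXdm?
Fragment 3: offset=5 data="xgb" -> buffer=?????xgbEP??rXdm?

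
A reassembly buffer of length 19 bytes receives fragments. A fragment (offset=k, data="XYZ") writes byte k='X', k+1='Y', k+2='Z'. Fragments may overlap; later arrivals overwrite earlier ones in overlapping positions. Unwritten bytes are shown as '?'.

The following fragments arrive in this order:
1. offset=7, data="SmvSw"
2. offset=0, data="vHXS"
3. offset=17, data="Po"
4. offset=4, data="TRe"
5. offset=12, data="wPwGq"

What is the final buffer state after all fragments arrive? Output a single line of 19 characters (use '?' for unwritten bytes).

Fragment 1: offset=7 data="SmvSw" -> buffer=???????SmvSw???????
Fragment 2: offset=0 data="vHXS" -> buffer=vHXS???SmvSw???????
Fragment 3: offset=17 data="Po" -> buffer=vHXS???SmvSw?????Po
Fragment 4: offset=4 data="TRe" -> buffer=vHXSTReSmvSw?????Po
Fragment 5: offset=12 data="wPwGq" -> buffer=vHXSTReSmvSwwPwGqPo

Answer: vHXSTReSmvSwwPwGqPo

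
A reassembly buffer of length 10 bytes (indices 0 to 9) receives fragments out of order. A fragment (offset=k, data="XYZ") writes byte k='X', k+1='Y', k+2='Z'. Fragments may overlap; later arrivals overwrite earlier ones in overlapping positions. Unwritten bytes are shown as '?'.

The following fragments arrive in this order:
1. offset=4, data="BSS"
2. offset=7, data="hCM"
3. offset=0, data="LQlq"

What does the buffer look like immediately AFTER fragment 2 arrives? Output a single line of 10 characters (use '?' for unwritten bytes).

Answer: ????BSShCM

Derivation:
Fragment 1: offset=4 data="BSS" -> buffer=????BSS???
Fragment 2: offset=7 data="hCM" -> buffer=????BSShCM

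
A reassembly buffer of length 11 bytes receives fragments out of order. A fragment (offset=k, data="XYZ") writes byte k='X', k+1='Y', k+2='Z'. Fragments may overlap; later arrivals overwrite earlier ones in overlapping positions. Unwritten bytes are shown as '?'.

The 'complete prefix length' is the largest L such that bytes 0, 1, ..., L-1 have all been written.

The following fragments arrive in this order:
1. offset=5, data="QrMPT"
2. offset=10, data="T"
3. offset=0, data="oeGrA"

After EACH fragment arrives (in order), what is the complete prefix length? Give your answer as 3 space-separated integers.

Answer: 0 0 11

Derivation:
Fragment 1: offset=5 data="QrMPT" -> buffer=?????QrMPT? -> prefix_len=0
Fragment 2: offset=10 data="T" -> buffer=?????QrMPTT -> prefix_len=0
Fragment 3: offset=0 data="oeGrA" -> buffer=oeGrAQrMPTT -> prefix_len=11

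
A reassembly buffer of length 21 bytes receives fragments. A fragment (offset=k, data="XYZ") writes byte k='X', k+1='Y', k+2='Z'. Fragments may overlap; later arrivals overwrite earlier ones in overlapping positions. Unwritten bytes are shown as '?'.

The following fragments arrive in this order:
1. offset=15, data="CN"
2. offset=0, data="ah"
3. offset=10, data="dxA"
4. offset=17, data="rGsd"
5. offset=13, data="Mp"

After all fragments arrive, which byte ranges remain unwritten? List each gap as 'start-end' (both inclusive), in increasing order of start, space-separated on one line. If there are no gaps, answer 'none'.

Fragment 1: offset=15 len=2
Fragment 2: offset=0 len=2
Fragment 3: offset=10 len=3
Fragment 4: offset=17 len=4
Fragment 5: offset=13 len=2
Gaps: 2-9

Answer: 2-9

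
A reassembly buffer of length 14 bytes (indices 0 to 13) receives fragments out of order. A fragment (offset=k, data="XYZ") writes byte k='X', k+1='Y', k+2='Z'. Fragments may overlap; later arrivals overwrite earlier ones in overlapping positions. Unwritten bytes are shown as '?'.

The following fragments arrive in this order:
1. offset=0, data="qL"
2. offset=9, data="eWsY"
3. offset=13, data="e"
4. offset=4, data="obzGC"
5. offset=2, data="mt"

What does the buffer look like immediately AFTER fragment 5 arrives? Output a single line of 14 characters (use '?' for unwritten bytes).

Answer: qLmtobzGCeWsYe

Derivation:
Fragment 1: offset=0 data="qL" -> buffer=qL????????????
Fragment 2: offset=9 data="eWsY" -> buffer=qL???????eWsY?
Fragment 3: offset=13 data="e" -> buffer=qL???????eWsYe
Fragment 4: offset=4 data="obzGC" -> buffer=qL??obzGCeWsYe
Fragment 5: offset=2 data="mt" -> buffer=qLmtobzGCeWsYe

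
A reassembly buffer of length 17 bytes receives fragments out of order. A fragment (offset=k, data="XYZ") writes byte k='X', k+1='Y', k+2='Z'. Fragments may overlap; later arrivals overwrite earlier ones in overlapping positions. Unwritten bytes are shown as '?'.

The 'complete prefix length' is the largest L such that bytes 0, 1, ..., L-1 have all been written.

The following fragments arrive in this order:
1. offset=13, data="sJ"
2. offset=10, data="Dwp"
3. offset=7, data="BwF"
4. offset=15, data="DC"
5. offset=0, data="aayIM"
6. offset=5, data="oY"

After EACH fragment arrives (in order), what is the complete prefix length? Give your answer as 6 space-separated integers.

Answer: 0 0 0 0 5 17

Derivation:
Fragment 1: offset=13 data="sJ" -> buffer=?????????????sJ?? -> prefix_len=0
Fragment 2: offset=10 data="Dwp" -> buffer=??????????DwpsJ?? -> prefix_len=0
Fragment 3: offset=7 data="BwF" -> buffer=???????BwFDwpsJ?? -> prefix_len=0
Fragment 4: offset=15 data="DC" -> buffer=???????BwFDwpsJDC -> prefix_len=0
Fragment 5: offset=0 data="aayIM" -> buffer=aayIM??BwFDwpsJDC -> prefix_len=5
Fragment 6: offset=5 data="oY" -> buffer=aayIMoYBwFDwpsJDC -> prefix_len=17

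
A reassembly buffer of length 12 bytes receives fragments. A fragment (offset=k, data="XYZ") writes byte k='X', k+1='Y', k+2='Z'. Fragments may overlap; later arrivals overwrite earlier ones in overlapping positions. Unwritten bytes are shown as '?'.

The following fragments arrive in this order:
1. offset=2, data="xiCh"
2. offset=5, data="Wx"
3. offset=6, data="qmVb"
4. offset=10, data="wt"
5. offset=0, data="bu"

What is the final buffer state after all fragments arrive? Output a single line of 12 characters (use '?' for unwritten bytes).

Answer: buxiCWqmVbwt

Derivation:
Fragment 1: offset=2 data="xiCh" -> buffer=??xiCh??????
Fragment 2: offset=5 data="Wx" -> buffer=??xiCWx?????
Fragment 3: offset=6 data="qmVb" -> buffer=??xiCWqmVb??
Fragment 4: offset=10 data="wt" -> buffer=??xiCWqmVbwt
Fragment 5: offset=0 data="bu" -> buffer=buxiCWqmVbwt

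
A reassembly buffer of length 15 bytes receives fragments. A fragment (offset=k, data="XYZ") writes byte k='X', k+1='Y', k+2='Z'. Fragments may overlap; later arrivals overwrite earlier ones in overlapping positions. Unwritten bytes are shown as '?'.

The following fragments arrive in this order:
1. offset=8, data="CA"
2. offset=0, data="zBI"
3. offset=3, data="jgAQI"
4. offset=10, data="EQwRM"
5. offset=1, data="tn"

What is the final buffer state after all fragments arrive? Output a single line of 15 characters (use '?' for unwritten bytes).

Fragment 1: offset=8 data="CA" -> buffer=????????CA?????
Fragment 2: offset=0 data="zBI" -> buffer=zBI?????CA?????
Fragment 3: offset=3 data="jgAQI" -> buffer=zBIjgAQICA?????
Fragment 4: offset=10 data="EQwRM" -> buffer=zBIjgAQICAEQwRM
Fragment 5: offset=1 data="tn" -> buffer=ztnjgAQICAEQwRM

Answer: ztnjgAQICAEQwRM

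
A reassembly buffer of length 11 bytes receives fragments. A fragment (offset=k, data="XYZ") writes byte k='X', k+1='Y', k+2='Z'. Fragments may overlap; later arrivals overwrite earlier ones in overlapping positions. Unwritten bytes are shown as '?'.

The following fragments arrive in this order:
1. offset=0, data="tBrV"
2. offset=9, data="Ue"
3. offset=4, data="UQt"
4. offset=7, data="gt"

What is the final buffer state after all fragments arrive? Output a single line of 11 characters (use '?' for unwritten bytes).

Answer: tBrVUQtgtUe

Derivation:
Fragment 1: offset=0 data="tBrV" -> buffer=tBrV???????
Fragment 2: offset=9 data="Ue" -> buffer=tBrV?????Ue
Fragment 3: offset=4 data="UQt" -> buffer=tBrVUQt??Ue
Fragment 4: offset=7 data="gt" -> buffer=tBrVUQtgtUe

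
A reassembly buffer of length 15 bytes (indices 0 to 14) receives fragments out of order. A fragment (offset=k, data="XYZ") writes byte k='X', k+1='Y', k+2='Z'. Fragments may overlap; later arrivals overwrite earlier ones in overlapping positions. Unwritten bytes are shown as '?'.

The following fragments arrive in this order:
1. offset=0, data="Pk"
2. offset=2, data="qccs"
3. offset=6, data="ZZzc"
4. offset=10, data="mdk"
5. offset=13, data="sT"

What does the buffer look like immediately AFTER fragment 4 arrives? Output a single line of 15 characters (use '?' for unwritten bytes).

Fragment 1: offset=0 data="Pk" -> buffer=Pk?????????????
Fragment 2: offset=2 data="qccs" -> buffer=Pkqccs?????????
Fragment 3: offset=6 data="ZZzc" -> buffer=PkqccsZZzc?????
Fragment 4: offset=10 data="mdk" -> buffer=PkqccsZZzcmdk??

Answer: PkqccsZZzcmdk??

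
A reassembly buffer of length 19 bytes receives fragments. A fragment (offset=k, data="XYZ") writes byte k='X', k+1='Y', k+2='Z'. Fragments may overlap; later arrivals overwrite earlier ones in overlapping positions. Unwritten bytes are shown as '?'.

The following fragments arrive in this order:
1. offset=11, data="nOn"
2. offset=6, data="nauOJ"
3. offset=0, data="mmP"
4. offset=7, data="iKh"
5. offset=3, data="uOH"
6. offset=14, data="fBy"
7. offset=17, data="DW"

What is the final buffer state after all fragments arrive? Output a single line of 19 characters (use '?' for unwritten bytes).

Fragment 1: offset=11 data="nOn" -> buffer=???????????nOn?????
Fragment 2: offset=6 data="nauOJ" -> buffer=??????nauOJnOn?????
Fragment 3: offset=0 data="mmP" -> buffer=mmP???nauOJnOn?????
Fragment 4: offset=7 data="iKh" -> buffer=mmP???niKhJnOn?????
Fragment 5: offset=3 data="uOH" -> buffer=mmPuOHniKhJnOn?????
Fragment 6: offset=14 data="fBy" -> buffer=mmPuOHniKhJnOnfBy??
Fragment 7: offset=17 data="DW" -> buffer=mmPuOHniKhJnOnfByDW

Answer: mmPuOHniKhJnOnfByDW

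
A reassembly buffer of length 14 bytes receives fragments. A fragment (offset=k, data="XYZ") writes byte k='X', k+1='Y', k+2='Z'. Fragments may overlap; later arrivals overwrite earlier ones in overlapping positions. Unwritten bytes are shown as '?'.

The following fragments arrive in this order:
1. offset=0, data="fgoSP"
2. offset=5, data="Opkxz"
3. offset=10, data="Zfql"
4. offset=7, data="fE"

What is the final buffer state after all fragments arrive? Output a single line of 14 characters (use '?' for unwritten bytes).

Answer: fgoSPOpfEzZfql

Derivation:
Fragment 1: offset=0 data="fgoSP" -> buffer=fgoSP?????????
Fragment 2: offset=5 data="Opkxz" -> buffer=fgoSPOpkxz????
Fragment 3: offset=10 data="Zfql" -> buffer=fgoSPOpkxzZfql
Fragment 4: offset=7 data="fE" -> buffer=fgoSPOpfEzZfql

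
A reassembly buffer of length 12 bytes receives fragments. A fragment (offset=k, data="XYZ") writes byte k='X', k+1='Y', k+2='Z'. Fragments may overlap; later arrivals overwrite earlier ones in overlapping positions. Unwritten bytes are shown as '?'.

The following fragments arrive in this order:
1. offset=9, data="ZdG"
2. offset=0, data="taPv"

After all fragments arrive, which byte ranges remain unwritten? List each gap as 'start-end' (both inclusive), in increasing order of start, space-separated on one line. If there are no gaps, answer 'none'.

Fragment 1: offset=9 len=3
Fragment 2: offset=0 len=4
Gaps: 4-8

Answer: 4-8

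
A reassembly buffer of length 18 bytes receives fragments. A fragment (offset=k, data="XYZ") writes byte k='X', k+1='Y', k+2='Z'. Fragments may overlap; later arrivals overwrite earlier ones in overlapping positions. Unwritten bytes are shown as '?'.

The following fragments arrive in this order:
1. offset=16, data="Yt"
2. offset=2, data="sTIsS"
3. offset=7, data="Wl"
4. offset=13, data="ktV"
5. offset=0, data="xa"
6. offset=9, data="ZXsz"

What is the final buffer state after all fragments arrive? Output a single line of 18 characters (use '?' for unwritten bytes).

Answer: xasTIsSWlZXszktVYt

Derivation:
Fragment 1: offset=16 data="Yt" -> buffer=????????????????Yt
Fragment 2: offset=2 data="sTIsS" -> buffer=??sTIsS?????????Yt
Fragment 3: offset=7 data="Wl" -> buffer=??sTIsSWl???????Yt
Fragment 4: offset=13 data="ktV" -> buffer=??sTIsSWl????ktVYt
Fragment 5: offset=0 data="xa" -> buffer=xasTIsSWl????ktVYt
Fragment 6: offset=9 data="ZXsz" -> buffer=xasTIsSWlZXszktVYt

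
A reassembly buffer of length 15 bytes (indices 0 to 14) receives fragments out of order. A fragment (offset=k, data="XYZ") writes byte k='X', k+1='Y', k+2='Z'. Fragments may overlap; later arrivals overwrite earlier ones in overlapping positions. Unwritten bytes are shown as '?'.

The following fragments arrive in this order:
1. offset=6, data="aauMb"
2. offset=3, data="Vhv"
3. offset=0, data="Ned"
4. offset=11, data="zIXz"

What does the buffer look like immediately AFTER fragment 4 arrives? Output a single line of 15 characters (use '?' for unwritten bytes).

Answer: NedVhvaauMbzIXz

Derivation:
Fragment 1: offset=6 data="aauMb" -> buffer=??????aauMb????
Fragment 2: offset=3 data="Vhv" -> buffer=???VhvaauMb????
Fragment 3: offset=0 data="Ned" -> buffer=NedVhvaauMb????
Fragment 4: offset=11 data="zIXz" -> buffer=NedVhvaauMbzIXz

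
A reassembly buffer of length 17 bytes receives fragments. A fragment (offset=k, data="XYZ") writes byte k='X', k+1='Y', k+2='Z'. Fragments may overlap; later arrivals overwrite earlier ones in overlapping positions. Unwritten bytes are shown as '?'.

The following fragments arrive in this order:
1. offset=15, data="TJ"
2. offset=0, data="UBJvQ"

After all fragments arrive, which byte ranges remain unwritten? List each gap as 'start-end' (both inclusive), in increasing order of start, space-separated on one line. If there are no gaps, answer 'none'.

Fragment 1: offset=15 len=2
Fragment 2: offset=0 len=5
Gaps: 5-14

Answer: 5-14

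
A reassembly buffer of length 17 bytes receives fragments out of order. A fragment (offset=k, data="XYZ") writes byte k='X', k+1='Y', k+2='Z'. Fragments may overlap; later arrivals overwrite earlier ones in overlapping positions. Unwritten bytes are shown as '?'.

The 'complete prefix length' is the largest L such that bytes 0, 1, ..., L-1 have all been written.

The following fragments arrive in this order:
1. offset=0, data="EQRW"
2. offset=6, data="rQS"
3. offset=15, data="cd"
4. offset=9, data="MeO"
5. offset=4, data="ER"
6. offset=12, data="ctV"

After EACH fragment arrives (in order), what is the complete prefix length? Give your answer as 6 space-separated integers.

Answer: 4 4 4 4 12 17

Derivation:
Fragment 1: offset=0 data="EQRW" -> buffer=EQRW????????????? -> prefix_len=4
Fragment 2: offset=6 data="rQS" -> buffer=EQRW??rQS???????? -> prefix_len=4
Fragment 3: offset=15 data="cd" -> buffer=EQRW??rQS??????cd -> prefix_len=4
Fragment 4: offset=9 data="MeO" -> buffer=EQRW??rQSMeO???cd -> prefix_len=4
Fragment 5: offset=4 data="ER" -> buffer=EQRWERrQSMeO???cd -> prefix_len=12
Fragment 6: offset=12 data="ctV" -> buffer=EQRWERrQSMeOctVcd -> prefix_len=17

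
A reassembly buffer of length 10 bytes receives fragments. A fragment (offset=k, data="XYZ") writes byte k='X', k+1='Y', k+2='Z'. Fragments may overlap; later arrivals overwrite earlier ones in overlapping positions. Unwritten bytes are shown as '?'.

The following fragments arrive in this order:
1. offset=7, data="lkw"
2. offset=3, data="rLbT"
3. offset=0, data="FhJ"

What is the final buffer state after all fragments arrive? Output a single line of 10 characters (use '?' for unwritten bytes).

Fragment 1: offset=7 data="lkw" -> buffer=???????lkw
Fragment 2: offset=3 data="rLbT" -> buffer=???rLbTlkw
Fragment 3: offset=0 data="FhJ" -> buffer=FhJrLbTlkw

Answer: FhJrLbTlkw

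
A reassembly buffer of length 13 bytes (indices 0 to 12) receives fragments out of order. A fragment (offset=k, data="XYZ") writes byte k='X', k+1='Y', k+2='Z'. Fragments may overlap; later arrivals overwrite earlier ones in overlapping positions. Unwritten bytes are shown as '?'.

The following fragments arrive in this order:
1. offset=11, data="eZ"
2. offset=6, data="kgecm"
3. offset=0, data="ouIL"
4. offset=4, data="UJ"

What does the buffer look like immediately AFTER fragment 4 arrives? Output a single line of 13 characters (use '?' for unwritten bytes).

Answer: ouILUJkgecmeZ

Derivation:
Fragment 1: offset=11 data="eZ" -> buffer=???????????eZ
Fragment 2: offset=6 data="kgecm" -> buffer=??????kgecmeZ
Fragment 3: offset=0 data="ouIL" -> buffer=ouIL??kgecmeZ
Fragment 4: offset=4 data="UJ" -> buffer=ouILUJkgecmeZ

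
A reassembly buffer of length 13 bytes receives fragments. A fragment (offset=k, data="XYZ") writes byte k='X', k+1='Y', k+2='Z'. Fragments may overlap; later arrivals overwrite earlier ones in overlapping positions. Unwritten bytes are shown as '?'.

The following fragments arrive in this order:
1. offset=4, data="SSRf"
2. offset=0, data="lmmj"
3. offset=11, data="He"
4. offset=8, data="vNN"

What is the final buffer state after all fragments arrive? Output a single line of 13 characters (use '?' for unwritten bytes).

Answer: lmmjSSRfvNNHe

Derivation:
Fragment 1: offset=4 data="SSRf" -> buffer=????SSRf?????
Fragment 2: offset=0 data="lmmj" -> buffer=lmmjSSRf?????
Fragment 3: offset=11 data="He" -> buffer=lmmjSSRf???He
Fragment 4: offset=8 data="vNN" -> buffer=lmmjSSRfvNNHe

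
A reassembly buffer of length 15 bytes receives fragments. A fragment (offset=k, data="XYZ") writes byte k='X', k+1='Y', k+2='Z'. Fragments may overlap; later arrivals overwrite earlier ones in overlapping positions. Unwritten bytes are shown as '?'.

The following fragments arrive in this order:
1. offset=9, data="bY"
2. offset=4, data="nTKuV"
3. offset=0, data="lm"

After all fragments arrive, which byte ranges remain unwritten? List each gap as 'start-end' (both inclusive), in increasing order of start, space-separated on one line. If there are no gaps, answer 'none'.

Fragment 1: offset=9 len=2
Fragment 2: offset=4 len=5
Fragment 3: offset=0 len=2
Gaps: 2-3 11-14

Answer: 2-3 11-14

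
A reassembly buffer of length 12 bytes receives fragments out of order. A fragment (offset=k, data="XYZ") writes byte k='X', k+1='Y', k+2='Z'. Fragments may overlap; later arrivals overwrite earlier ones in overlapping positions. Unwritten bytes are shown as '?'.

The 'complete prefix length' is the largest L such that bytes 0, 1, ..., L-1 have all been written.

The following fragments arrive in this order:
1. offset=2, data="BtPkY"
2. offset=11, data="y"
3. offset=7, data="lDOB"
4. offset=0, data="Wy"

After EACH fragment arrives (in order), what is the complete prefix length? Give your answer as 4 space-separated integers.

Answer: 0 0 0 12

Derivation:
Fragment 1: offset=2 data="BtPkY" -> buffer=??BtPkY????? -> prefix_len=0
Fragment 2: offset=11 data="y" -> buffer=??BtPkY????y -> prefix_len=0
Fragment 3: offset=7 data="lDOB" -> buffer=??BtPkYlDOBy -> prefix_len=0
Fragment 4: offset=0 data="Wy" -> buffer=WyBtPkYlDOBy -> prefix_len=12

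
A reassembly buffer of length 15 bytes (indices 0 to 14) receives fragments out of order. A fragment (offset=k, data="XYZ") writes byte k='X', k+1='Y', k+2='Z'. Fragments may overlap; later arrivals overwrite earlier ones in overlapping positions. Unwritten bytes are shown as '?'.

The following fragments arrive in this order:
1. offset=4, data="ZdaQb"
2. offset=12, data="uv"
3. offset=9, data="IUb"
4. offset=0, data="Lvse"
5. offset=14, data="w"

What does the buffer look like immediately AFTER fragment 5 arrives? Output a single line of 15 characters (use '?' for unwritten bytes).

Answer: LvseZdaQbIUbuvw

Derivation:
Fragment 1: offset=4 data="ZdaQb" -> buffer=????ZdaQb??????
Fragment 2: offset=12 data="uv" -> buffer=????ZdaQb???uv?
Fragment 3: offset=9 data="IUb" -> buffer=????ZdaQbIUbuv?
Fragment 4: offset=0 data="Lvse" -> buffer=LvseZdaQbIUbuv?
Fragment 5: offset=14 data="w" -> buffer=LvseZdaQbIUbuvw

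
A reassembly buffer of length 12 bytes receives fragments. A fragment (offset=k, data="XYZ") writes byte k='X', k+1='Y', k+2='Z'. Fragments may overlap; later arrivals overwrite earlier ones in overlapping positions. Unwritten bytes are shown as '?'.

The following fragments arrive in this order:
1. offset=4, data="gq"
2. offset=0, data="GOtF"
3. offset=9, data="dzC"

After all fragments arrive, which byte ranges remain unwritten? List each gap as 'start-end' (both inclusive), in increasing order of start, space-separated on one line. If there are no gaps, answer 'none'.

Fragment 1: offset=4 len=2
Fragment 2: offset=0 len=4
Fragment 3: offset=9 len=3
Gaps: 6-8

Answer: 6-8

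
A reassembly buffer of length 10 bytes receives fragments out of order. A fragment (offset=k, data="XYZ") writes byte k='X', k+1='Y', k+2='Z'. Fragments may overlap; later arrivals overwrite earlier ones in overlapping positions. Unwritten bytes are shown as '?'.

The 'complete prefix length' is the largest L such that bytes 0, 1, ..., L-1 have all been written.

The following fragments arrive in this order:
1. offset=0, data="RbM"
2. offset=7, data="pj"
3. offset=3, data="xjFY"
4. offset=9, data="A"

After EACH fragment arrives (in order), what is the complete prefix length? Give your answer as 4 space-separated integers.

Answer: 3 3 9 10

Derivation:
Fragment 1: offset=0 data="RbM" -> buffer=RbM??????? -> prefix_len=3
Fragment 2: offset=7 data="pj" -> buffer=RbM????pj? -> prefix_len=3
Fragment 3: offset=3 data="xjFY" -> buffer=RbMxjFYpj? -> prefix_len=9
Fragment 4: offset=9 data="A" -> buffer=RbMxjFYpjA -> prefix_len=10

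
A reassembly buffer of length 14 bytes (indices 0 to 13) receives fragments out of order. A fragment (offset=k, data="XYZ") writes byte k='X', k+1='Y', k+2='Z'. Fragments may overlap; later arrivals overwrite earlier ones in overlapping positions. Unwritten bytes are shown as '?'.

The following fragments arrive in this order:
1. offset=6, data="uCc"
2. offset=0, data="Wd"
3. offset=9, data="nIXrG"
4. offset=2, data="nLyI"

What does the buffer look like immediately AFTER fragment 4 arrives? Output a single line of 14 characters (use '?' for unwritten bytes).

Answer: WdnLyIuCcnIXrG

Derivation:
Fragment 1: offset=6 data="uCc" -> buffer=??????uCc?????
Fragment 2: offset=0 data="Wd" -> buffer=Wd????uCc?????
Fragment 3: offset=9 data="nIXrG" -> buffer=Wd????uCcnIXrG
Fragment 4: offset=2 data="nLyI" -> buffer=WdnLyIuCcnIXrG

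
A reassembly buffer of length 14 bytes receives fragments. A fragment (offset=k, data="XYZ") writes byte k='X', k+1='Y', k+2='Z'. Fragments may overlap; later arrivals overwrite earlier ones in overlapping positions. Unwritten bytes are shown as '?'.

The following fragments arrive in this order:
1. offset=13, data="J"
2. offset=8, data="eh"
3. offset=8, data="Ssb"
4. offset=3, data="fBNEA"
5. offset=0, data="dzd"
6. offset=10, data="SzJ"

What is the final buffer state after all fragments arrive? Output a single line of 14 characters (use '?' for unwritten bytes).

Answer: dzdfBNEASsSzJJ

Derivation:
Fragment 1: offset=13 data="J" -> buffer=?????????????J
Fragment 2: offset=8 data="eh" -> buffer=????????eh???J
Fragment 3: offset=8 data="Ssb" -> buffer=????????Ssb??J
Fragment 4: offset=3 data="fBNEA" -> buffer=???fBNEASsb??J
Fragment 5: offset=0 data="dzd" -> buffer=dzdfBNEASsb??J
Fragment 6: offset=10 data="SzJ" -> buffer=dzdfBNEASsSzJJ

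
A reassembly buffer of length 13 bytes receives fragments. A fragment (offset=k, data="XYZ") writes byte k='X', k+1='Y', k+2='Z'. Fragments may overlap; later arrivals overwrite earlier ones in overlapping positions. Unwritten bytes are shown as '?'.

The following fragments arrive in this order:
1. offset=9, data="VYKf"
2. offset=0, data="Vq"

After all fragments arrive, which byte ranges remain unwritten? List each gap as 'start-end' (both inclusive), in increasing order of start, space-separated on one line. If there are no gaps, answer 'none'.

Answer: 2-8

Derivation:
Fragment 1: offset=9 len=4
Fragment 2: offset=0 len=2
Gaps: 2-8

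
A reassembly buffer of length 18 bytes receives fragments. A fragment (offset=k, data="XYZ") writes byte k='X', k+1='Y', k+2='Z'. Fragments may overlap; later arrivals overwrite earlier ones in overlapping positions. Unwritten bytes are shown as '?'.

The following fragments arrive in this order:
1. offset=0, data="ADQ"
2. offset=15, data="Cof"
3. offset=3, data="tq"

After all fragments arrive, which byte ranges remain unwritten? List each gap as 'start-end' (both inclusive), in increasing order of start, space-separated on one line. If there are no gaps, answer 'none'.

Answer: 5-14

Derivation:
Fragment 1: offset=0 len=3
Fragment 2: offset=15 len=3
Fragment 3: offset=3 len=2
Gaps: 5-14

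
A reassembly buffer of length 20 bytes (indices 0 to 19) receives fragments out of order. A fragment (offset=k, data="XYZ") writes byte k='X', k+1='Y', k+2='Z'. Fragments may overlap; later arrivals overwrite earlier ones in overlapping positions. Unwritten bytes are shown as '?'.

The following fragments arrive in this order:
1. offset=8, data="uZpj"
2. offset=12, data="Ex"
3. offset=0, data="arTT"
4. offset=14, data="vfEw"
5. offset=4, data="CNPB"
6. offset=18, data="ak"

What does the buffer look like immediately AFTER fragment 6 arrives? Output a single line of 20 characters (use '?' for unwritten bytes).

Fragment 1: offset=8 data="uZpj" -> buffer=????????uZpj????????
Fragment 2: offset=12 data="Ex" -> buffer=????????uZpjEx??????
Fragment 3: offset=0 data="arTT" -> buffer=arTT????uZpjEx??????
Fragment 4: offset=14 data="vfEw" -> buffer=arTT????uZpjExvfEw??
Fragment 5: offset=4 data="CNPB" -> buffer=arTTCNPBuZpjExvfEw??
Fragment 6: offset=18 data="ak" -> buffer=arTTCNPBuZpjExvfEwak

Answer: arTTCNPBuZpjExvfEwak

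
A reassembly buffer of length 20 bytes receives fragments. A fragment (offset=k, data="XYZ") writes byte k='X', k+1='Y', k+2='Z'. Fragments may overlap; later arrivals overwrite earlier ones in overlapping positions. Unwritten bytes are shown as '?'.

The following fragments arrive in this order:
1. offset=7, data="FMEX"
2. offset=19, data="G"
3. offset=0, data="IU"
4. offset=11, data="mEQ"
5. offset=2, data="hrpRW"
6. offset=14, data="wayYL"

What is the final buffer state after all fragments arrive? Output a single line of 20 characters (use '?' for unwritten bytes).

Fragment 1: offset=7 data="FMEX" -> buffer=???????FMEX?????????
Fragment 2: offset=19 data="G" -> buffer=???????FMEX????????G
Fragment 3: offset=0 data="IU" -> buffer=IU?????FMEX????????G
Fragment 4: offset=11 data="mEQ" -> buffer=IU?????FMEXmEQ?????G
Fragment 5: offset=2 data="hrpRW" -> buffer=IUhrpRWFMEXmEQ?????G
Fragment 6: offset=14 data="wayYL" -> buffer=IUhrpRWFMEXmEQwayYLG

Answer: IUhrpRWFMEXmEQwayYLG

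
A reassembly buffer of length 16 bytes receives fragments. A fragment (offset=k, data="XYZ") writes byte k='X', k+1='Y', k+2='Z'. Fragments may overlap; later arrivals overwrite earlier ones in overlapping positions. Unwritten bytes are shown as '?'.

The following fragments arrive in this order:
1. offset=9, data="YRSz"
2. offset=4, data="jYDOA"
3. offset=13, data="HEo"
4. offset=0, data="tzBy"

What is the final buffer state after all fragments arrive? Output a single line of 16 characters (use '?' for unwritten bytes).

Fragment 1: offset=9 data="YRSz" -> buffer=?????????YRSz???
Fragment 2: offset=4 data="jYDOA" -> buffer=????jYDOAYRSz???
Fragment 3: offset=13 data="HEo" -> buffer=????jYDOAYRSzHEo
Fragment 4: offset=0 data="tzBy" -> buffer=tzByjYDOAYRSzHEo

Answer: tzByjYDOAYRSzHEo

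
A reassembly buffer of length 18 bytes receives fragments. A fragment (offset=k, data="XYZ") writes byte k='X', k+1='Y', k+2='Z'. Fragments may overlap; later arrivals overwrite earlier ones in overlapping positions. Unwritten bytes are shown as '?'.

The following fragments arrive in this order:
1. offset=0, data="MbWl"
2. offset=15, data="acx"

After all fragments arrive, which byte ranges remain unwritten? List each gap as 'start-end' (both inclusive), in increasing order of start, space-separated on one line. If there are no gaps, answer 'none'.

Answer: 4-14

Derivation:
Fragment 1: offset=0 len=4
Fragment 2: offset=15 len=3
Gaps: 4-14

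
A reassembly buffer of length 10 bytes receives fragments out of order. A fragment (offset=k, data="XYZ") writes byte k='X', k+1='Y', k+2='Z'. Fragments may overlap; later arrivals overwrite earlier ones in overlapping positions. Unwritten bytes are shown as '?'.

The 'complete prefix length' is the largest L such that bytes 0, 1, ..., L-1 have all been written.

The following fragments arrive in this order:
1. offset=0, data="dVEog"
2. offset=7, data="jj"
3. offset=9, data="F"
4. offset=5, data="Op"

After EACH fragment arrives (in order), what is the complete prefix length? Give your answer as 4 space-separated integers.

Answer: 5 5 5 10

Derivation:
Fragment 1: offset=0 data="dVEog" -> buffer=dVEog????? -> prefix_len=5
Fragment 2: offset=7 data="jj" -> buffer=dVEog??jj? -> prefix_len=5
Fragment 3: offset=9 data="F" -> buffer=dVEog??jjF -> prefix_len=5
Fragment 4: offset=5 data="Op" -> buffer=dVEogOpjjF -> prefix_len=10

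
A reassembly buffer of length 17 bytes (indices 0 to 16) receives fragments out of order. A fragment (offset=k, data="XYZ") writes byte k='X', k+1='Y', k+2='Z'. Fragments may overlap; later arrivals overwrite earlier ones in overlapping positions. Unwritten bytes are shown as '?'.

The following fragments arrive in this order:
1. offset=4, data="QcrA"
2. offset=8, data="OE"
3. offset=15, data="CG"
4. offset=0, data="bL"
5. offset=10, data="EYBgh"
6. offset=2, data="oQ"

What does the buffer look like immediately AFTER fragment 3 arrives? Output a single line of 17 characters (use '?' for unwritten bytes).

Answer: ????QcrAOE?????CG

Derivation:
Fragment 1: offset=4 data="QcrA" -> buffer=????QcrA?????????
Fragment 2: offset=8 data="OE" -> buffer=????QcrAOE???????
Fragment 3: offset=15 data="CG" -> buffer=????QcrAOE?????CG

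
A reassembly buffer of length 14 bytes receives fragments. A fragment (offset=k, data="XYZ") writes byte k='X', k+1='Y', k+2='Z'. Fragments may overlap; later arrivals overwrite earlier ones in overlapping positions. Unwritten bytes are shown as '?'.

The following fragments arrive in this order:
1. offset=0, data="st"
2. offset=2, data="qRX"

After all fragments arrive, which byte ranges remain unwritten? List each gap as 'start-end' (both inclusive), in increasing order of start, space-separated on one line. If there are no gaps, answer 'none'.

Answer: 5-13

Derivation:
Fragment 1: offset=0 len=2
Fragment 2: offset=2 len=3
Gaps: 5-13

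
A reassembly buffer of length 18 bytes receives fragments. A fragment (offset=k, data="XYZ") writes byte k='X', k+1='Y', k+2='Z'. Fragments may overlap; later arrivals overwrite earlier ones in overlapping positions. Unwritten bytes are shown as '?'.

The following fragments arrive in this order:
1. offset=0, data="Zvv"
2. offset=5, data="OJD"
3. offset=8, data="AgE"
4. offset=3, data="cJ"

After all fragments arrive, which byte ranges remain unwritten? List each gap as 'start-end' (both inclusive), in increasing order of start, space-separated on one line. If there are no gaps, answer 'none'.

Answer: 11-17

Derivation:
Fragment 1: offset=0 len=3
Fragment 2: offset=5 len=3
Fragment 3: offset=8 len=3
Fragment 4: offset=3 len=2
Gaps: 11-17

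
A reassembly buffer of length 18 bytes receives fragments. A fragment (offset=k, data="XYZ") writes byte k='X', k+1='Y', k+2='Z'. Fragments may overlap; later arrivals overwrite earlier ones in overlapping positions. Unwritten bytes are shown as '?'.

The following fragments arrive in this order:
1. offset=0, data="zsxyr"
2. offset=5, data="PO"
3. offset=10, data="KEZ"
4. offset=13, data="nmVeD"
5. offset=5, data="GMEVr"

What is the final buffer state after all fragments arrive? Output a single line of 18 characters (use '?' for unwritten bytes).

Answer: zsxyrGMEVrKEZnmVeD

Derivation:
Fragment 1: offset=0 data="zsxyr" -> buffer=zsxyr?????????????
Fragment 2: offset=5 data="PO" -> buffer=zsxyrPO???????????
Fragment 3: offset=10 data="KEZ" -> buffer=zsxyrPO???KEZ?????
Fragment 4: offset=13 data="nmVeD" -> buffer=zsxyrPO???KEZnmVeD
Fragment 5: offset=5 data="GMEVr" -> buffer=zsxyrGMEVrKEZnmVeD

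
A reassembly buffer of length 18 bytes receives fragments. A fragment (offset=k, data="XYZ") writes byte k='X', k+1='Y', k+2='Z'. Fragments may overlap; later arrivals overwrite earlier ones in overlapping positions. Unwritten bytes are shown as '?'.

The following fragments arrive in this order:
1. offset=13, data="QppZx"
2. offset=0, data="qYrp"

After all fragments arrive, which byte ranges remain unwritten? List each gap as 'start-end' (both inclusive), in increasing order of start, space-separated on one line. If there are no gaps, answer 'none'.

Fragment 1: offset=13 len=5
Fragment 2: offset=0 len=4
Gaps: 4-12

Answer: 4-12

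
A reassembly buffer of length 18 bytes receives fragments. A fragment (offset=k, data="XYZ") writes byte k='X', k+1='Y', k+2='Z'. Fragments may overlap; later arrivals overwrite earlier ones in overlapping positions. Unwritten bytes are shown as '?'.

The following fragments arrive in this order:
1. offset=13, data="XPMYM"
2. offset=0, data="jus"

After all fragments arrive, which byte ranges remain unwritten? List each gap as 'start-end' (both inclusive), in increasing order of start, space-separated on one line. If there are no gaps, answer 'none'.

Fragment 1: offset=13 len=5
Fragment 2: offset=0 len=3
Gaps: 3-12

Answer: 3-12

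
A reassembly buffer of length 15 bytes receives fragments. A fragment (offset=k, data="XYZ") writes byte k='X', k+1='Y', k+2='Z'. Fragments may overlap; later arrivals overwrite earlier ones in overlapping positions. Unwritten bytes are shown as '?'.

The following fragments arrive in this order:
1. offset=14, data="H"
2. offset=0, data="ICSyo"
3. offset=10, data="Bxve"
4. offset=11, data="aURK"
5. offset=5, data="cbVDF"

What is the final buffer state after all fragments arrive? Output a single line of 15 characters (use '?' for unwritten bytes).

Fragment 1: offset=14 data="H" -> buffer=??????????????H
Fragment 2: offset=0 data="ICSyo" -> buffer=ICSyo?????????H
Fragment 3: offset=10 data="Bxve" -> buffer=ICSyo?????BxveH
Fragment 4: offset=11 data="aURK" -> buffer=ICSyo?????BaURK
Fragment 5: offset=5 data="cbVDF" -> buffer=ICSyocbVDFBaURK

Answer: ICSyocbVDFBaURK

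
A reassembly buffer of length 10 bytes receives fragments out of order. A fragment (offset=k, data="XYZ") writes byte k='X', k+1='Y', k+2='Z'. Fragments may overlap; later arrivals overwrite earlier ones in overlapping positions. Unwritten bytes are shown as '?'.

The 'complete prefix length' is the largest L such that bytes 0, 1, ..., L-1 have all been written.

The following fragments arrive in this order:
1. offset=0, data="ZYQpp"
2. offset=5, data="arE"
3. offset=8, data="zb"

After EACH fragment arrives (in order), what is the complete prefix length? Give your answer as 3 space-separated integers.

Fragment 1: offset=0 data="ZYQpp" -> buffer=ZYQpp????? -> prefix_len=5
Fragment 2: offset=5 data="arE" -> buffer=ZYQpparE?? -> prefix_len=8
Fragment 3: offset=8 data="zb" -> buffer=ZYQpparEzb -> prefix_len=10

Answer: 5 8 10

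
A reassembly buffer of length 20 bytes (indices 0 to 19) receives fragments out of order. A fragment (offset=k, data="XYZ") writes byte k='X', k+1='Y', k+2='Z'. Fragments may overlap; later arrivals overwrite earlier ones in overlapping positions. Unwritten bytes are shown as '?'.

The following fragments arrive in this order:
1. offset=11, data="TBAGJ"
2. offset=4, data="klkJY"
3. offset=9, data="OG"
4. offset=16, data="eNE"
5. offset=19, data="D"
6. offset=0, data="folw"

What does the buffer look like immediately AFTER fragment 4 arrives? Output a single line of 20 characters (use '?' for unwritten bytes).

Fragment 1: offset=11 data="TBAGJ" -> buffer=???????????TBAGJ????
Fragment 2: offset=4 data="klkJY" -> buffer=????klkJY??TBAGJ????
Fragment 3: offset=9 data="OG" -> buffer=????klkJYOGTBAGJ????
Fragment 4: offset=16 data="eNE" -> buffer=????klkJYOGTBAGJeNE?

Answer: ????klkJYOGTBAGJeNE?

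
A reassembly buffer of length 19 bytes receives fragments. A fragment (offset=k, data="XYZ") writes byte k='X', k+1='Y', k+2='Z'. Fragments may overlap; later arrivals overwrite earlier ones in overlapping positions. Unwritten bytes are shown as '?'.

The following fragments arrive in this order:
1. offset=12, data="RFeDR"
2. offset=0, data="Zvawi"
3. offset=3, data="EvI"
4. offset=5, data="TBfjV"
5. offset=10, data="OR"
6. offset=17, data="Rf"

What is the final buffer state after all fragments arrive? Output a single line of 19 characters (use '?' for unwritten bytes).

Fragment 1: offset=12 data="RFeDR" -> buffer=????????????RFeDR??
Fragment 2: offset=0 data="Zvawi" -> buffer=Zvawi???????RFeDR??
Fragment 3: offset=3 data="EvI" -> buffer=ZvaEvI??????RFeDR??
Fragment 4: offset=5 data="TBfjV" -> buffer=ZvaEvTBfjV??RFeDR??
Fragment 5: offset=10 data="OR" -> buffer=ZvaEvTBfjVORRFeDR??
Fragment 6: offset=17 data="Rf" -> buffer=ZvaEvTBfjVORRFeDRRf

Answer: ZvaEvTBfjVORRFeDRRf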